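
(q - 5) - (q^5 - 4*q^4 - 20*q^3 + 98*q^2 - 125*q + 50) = -q^5 + 4*q^4 + 20*q^3 - 98*q^2 + 126*q - 55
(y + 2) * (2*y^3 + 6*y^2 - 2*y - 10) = 2*y^4 + 10*y^3 + 10*y^2 - 14*y - 20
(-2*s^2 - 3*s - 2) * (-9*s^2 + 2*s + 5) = 18*s^4 + 23*s^3 + 2*s^2 - 19*s - 10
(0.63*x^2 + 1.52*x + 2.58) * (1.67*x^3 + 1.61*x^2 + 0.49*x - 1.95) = 1.0521*x^5 + 3.5527*x^4 + 7.0645*x^3 + 3.6701*x^2 - 1.6998*x - 5.031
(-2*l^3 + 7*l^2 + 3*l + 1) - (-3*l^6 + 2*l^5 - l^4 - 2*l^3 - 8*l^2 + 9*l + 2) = 3*l^6 - 2*l^5 + l^4 + 15*l^2 - 6*l - 1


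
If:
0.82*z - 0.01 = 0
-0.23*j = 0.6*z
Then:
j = -0.03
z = 0.01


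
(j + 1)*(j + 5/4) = j^2 + 9*j/4 + 5/4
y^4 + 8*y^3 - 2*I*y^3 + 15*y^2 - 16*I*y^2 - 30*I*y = y*(y + 3)*(y + 5)*(y - 2*I)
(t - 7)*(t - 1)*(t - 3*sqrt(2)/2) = t^3 - 8*t^2 - 3*sqrt(2)*t^2/2 + 7*t + 12*sqrt(2)*t - 21*sqrt(2)/2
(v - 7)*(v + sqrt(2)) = v^2 - 7*v + sqrt(2)*v - 7*sqrt(2)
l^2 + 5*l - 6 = (l - 1)*(l + 6)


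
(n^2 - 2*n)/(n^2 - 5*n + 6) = n/(n - 3)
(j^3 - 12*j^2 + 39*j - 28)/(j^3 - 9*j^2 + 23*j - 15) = (j^2 - 11*j + 28)/(j^2 - 8*j + 15)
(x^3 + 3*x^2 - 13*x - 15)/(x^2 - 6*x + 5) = (x^3 + 3*x^2 - 13*x - 15)/(x^2 - 6*x + 5)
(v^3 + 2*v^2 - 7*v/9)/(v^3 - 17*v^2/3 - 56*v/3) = (v - 1/3)/(v - 8)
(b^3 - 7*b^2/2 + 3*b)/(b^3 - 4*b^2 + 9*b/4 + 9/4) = 2*b*(b - 2)/(2*b^2 - 5*b - 3)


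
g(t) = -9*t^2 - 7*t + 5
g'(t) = -18*t - 7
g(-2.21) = -23.49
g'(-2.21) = 32.78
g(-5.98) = -274.98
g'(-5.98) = 100.64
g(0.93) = -9.29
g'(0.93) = -23.74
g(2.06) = -47.61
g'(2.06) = -44.08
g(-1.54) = -5.56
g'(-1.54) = 20.72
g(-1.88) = -13.65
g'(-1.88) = 26.84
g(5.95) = -355.27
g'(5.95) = -114.10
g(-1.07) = 2.19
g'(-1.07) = 12.26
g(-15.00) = -1915.00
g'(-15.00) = 263.00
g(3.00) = -97.00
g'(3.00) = -61.00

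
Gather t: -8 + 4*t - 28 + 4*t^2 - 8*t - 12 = 4*t^2 - 4*t - 48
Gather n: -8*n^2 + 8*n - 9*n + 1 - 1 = -8*n^2 - n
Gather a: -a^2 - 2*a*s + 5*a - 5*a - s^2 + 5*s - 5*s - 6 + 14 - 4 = -a^2 - 2*a*s - s^2 + 4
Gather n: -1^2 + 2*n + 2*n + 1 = 4*n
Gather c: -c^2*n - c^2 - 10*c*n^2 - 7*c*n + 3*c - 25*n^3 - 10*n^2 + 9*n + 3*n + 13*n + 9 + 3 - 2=c^2*(-n - 1) + c*(-10*n^2 - 7*n + 3) - 25*n^3 - 10*n^2 + 25*n + 10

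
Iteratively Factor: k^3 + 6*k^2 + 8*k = (k)*(k^2 + 6*k + 8) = k*(k + 4)*(k + 2)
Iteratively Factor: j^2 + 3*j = (j + 3)*(j)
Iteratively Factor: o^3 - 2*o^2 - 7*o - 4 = (o + 1)*(o^2 - 3*o - 4) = (o - 4)*(o + 1)*(o + 1)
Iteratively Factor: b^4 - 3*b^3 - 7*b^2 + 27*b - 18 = (b - 2)*(b^3 - b^2 - 9*b + 9) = (b - 2)*(b + 3)*(b^2 - 4*b + 3) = (b - 2)*(b - 1)*(b + 3)*(b - 3)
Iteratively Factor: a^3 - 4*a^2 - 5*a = (a - 5)*(a^2 + a) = a*(a - 5)*(a + 1)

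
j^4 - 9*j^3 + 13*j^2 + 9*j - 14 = (j - 7)*(j - 2)*(j - 1)*(j + 1)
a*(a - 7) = a^2 - 7*a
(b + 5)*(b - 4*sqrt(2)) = b^2 - 4*sqrt(2)*b + 5*b - 20*sqrt(2)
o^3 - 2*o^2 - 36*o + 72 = (o - 6)*(o - 2)*(o + 6)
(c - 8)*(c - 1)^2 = c^3 - 10*c^2 + 17*c - 8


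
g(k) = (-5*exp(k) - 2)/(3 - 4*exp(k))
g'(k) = -5*exp(k)/(3 - 4*exp(k)) + 4*(-5*exp(k) - 2)*exp(k)/(3 - 4*exp(k))^2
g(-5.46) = -0.68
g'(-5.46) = -0.01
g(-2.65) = -0.87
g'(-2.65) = -0.22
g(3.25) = 1.31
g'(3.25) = -0.06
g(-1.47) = -1.51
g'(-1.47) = -1.22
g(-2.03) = -1.07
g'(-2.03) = -0.49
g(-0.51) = -8.37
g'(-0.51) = -38.62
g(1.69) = 1.56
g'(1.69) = -0.36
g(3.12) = 1.32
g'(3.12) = -0.07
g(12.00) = 1.25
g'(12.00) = 0.00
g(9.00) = 1.25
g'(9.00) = 0.00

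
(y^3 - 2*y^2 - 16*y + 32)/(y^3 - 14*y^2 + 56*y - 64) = (y + 4)/(y - 8)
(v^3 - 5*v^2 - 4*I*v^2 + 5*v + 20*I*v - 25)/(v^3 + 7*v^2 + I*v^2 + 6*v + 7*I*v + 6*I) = (v^2 - 5*v*(1 + I) + 25*I)/(v^2 + 7*v + 6)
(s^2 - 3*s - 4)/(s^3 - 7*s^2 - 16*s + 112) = (s + 1)/(s^2 - 3*s - 28)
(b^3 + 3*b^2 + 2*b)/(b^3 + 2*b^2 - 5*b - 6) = b*(b + 2)/(b^2 + b - 6)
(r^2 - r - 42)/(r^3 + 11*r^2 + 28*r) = (r^2 - r - 42)/(r*(r^2 + 11*r + 28))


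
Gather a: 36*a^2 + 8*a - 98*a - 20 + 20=36*a^2 - 90*a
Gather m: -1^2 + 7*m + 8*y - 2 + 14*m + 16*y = 21*m + 24*y - 3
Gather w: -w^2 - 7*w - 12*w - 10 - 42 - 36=-w^2 - 19*w - 88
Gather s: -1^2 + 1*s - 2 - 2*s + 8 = 5 - s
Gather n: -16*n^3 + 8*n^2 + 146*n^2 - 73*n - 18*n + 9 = -16*n^3 + 154*n^2 - 91*n + 9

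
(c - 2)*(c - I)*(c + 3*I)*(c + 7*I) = c^4 - 2*c^3 + 9*I*c^3 - 11*c^2 - 18*I*c^2 + 22*c + 21*I*c - 42*I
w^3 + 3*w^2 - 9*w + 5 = (w - 1)^2*(w + 5)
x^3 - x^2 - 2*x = x*(x - 2)*(x + 1)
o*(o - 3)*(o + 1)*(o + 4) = o^4 + 2*o^3 - 11*o^2 - 12*o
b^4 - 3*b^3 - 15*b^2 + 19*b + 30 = (b - 5)*(b - 2)*(b + 1)*(b + 3)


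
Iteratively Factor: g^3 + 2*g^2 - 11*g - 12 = (g + 4)*(g^2 - 2*g - 3) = (g + 1)*(g + 4)*(g - 3)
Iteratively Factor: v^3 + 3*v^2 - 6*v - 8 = (v + 1)*(v^2 + 2*v - 8) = (v - 2)*(v + 1)*(v + 4)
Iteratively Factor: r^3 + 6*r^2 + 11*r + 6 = (r + 1)*(r^2 + 5*r + 6) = (r + 1)*(r + 2)*(r + 3)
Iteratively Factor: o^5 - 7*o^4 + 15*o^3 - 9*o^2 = (o - 1)*(o^4 - 6*o^3 + 9*o^2) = (o - 3)*(o - 1)*(o^3 - 3*o^2) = o*(o - 3)*(o - 1)*(o^2 - 3*o) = o^2*(o - 3)*(o - 1)*(o - 3)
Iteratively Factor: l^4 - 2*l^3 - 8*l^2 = (l - 4)*(l^3 + 2*l^2) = l*(l - 4)*(l^2 + 2*l) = l^2*(l - 4)*(l + 2)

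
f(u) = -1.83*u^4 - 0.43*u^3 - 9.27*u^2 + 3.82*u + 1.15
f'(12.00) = -13053.38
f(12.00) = -39977.81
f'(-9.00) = 5402.47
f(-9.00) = -12477.26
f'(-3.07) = 260.38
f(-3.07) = -248.06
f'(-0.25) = 8.49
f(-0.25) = -0.38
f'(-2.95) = 235.21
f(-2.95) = -218.34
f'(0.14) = 1.18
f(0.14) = 1.50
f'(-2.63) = 176.82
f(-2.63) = -152.75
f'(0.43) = -4.97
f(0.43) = 0.98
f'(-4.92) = 935.59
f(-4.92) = -1263.11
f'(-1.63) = 62.31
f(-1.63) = -40.76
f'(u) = -7.32*u^3 - 1.29*u^2 - 18.54*u + 3.82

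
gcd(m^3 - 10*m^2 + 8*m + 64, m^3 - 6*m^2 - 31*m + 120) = m - 8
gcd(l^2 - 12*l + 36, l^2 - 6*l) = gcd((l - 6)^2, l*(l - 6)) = l - 6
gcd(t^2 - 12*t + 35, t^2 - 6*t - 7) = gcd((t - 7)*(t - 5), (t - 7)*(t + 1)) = t - 7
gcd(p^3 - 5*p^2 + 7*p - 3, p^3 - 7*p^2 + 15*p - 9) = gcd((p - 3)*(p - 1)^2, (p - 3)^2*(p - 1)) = p^2 - 4*p + 3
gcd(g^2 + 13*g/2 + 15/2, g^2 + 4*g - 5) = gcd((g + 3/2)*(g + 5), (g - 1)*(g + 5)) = g + 5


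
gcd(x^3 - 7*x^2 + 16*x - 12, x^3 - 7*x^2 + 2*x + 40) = 1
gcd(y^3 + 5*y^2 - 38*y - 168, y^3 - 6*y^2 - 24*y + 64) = y + 4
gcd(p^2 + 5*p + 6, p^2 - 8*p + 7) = 1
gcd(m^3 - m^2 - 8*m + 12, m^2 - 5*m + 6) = m - 2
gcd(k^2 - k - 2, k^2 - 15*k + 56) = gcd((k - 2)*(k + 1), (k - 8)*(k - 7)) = 1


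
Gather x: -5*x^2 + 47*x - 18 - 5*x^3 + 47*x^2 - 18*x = -5*x^3 + 42*x^2 + 29*x - 18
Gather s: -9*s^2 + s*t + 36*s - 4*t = -9*s^2 + s*(t + 36) - 4*t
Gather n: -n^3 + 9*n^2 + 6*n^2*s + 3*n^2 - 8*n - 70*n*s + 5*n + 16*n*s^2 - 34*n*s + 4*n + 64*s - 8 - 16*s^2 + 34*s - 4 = -n^3 + n^2*(6*s + 12) + n*(16*s^2 - 104*s + 1) - 16*s^2 + 98*s - 12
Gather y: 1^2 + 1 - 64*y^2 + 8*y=-64*y^2 + 8*y + 2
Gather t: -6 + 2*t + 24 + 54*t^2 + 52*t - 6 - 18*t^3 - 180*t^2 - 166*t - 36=-18*t^3 - 126*t^2 - 112*t - 24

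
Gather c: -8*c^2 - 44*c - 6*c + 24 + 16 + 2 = -8*c^2 - 50*c + 42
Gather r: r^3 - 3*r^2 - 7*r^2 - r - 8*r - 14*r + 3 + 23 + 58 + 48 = r^3 - 10*r^2 - 23*r + 132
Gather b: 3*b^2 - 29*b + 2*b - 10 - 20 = 3*b^2 - 27*b - 30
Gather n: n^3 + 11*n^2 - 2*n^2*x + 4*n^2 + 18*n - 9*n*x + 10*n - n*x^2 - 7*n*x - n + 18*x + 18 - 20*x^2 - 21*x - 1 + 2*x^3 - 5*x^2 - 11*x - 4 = n^3 + n^2*(15 - 2*x) + n*(-x^2 - 16*x + 27) + 2*x^3 - 25*x^2 - 14*x + 13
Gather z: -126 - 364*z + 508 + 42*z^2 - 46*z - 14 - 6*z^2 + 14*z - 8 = 36*z^2 - 396*z + 360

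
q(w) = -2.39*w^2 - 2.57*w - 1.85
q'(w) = -4.78*w - 2.57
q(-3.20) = -18.10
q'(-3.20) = 12.73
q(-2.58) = -11.13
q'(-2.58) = 9.76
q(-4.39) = -36.63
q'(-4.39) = 18.41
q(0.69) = -4.76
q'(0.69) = -5.87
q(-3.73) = -25.52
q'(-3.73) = 15.26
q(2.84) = -28.43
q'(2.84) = -16.15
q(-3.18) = -17.85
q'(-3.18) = 12.63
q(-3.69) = -24.91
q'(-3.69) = 15.07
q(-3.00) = -15.65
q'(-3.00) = 11.77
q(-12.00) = -315.17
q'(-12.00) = 54.79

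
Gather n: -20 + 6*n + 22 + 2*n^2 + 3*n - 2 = 2*n^2 + 9*n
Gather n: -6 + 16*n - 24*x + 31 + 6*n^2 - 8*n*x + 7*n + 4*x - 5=6*n^2 + n*(23 - 8*x) - 20*x + 20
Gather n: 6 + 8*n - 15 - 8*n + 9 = 0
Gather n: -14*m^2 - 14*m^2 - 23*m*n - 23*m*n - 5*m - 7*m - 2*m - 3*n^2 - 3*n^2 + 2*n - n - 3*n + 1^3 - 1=-28*m^2 - 14*m - 6*n^2 + n*(-46*m - 2)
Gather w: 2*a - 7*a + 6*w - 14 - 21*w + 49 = -5*a - 15*w + 35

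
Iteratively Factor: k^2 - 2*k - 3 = (k - 3)*(k + 1)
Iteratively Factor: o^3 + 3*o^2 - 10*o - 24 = (o + 2)*(o^2 + o - 12) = (o + 2)*(o + 4)*(o - 3)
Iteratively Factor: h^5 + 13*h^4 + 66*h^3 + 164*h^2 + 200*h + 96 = (h + 2)*(h^4 + 11*h^3 + 44*h^2 + 76*h + 48) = (h + 2)^2*(h^3 + 9*h^2 + 26*h + 24) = (h + 2)^2*(h + 4)*(h^2 + 5*h + 6) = (h + 2)^3*(h + 4)*(h + 3)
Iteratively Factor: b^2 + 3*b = (b)*(b + 3)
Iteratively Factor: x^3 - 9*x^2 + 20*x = (x)*(x^2 - 9*x + 20) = x*(x - 5)*(x - 4)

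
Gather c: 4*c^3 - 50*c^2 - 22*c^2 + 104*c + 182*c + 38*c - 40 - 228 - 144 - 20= 4*c^3 - 72*c^2 + 324*c - 432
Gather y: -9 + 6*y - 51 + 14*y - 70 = 20*y - 130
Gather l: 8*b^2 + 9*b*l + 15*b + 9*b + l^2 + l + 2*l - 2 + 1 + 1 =8*b^2 + 24*b + l^2 + l*(9*b + 3)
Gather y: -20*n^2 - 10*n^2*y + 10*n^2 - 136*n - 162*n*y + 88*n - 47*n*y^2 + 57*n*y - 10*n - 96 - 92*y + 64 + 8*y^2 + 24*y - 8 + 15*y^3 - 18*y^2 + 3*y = -10*n^2 - 58*n + 15*y^3 + y^2*(-47*n - 10) + y*(-10*n^2 - 105*n - 65) - 40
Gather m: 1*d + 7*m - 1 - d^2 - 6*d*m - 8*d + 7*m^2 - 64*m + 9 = -d^2 - 7*d + 7*m^2 + m*(-6*d - 57) + 8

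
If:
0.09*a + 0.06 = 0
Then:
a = -0.67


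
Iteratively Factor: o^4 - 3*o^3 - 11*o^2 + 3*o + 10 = (o - 1)*(o^3 - 2*o^2 - 13*o - 10) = (o - 1)*(o + 1)*(o^2 - 3*o - 10) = (o - 5)*(o - 1)*(o + 1)*(o + 2)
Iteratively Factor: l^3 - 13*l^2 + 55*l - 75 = (l - 5)*(l^2 - 8*l + 15) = (l - 5)*(l - 3)*(l - 5)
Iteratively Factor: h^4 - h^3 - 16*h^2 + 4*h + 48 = (h - 2)*(h^3 + h^2 - 14*h - 24) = (h - 2)*(h + 3)*(h^2 - 2*h - 8) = (h - 2)*(h + 2)*(h + 3)*(h - 4)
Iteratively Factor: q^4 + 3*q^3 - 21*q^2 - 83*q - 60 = (q + 3)*(q^3 - 21*q - 20) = (q + 3)*(q + 4)*(q^2 - 4*q - 5) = (q - 5)*(q + 3)*(q + 4)*(q + 1)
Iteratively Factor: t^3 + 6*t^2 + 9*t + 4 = (t + 1)*(t^2 + 5*t + 4) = (t + 1)^2*(t + 4)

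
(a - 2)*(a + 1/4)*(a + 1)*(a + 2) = a^4 + 5*a^3/4 - 15*a^2/4 - 5*a - 1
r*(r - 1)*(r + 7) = r^3 + 6*r^2 - 7*r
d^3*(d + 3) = d^4 + 3*d^3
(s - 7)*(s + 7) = s^2 - 49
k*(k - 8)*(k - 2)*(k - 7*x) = k^4 - 7*k^3*x - 10*k^3 + 70*k^2*x + 16*k^2 - 112*k*x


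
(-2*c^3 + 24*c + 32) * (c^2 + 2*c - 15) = -2*c^5 - 4*c^4 + 54*c^3 + 80*c^2 - 296*c - 480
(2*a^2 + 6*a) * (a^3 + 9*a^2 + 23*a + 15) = 2*a^5 + 24*a^4 + 100*a^3 + 168*a^2 + 90*a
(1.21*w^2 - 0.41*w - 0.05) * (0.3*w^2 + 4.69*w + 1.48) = 0.363*w^4 + 5.5519*w^3 - 0.1471*w^2 - 0.8413*w - 0.074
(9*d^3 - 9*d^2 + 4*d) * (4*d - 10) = 36*d^4 - 126*d^3 + 106*d^2 - 40*d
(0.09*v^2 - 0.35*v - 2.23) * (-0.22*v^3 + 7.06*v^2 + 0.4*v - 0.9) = -0.0198*v^5 + 0.7124*v^4 - 1.9444*v^3 - 15.9648*v^2 - 0.577*v + 2.007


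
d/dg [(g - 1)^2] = 2*g - 2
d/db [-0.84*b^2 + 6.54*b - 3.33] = 6.54 - 1.68*b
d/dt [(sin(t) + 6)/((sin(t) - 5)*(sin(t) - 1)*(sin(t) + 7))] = (-2*sin(t)^3 - 19*sin(t)^2 - 12*sin(t) + 257)*cos(t)/((sin(t) - 5)^2*(sin(t) - 1)^2*(sin(t) + 7)^2)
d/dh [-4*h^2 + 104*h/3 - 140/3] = 104/3 - 8*h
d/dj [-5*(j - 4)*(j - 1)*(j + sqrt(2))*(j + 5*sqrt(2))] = -20*j^3 - 90*sqrt(2)*j^2 + 75*j^2 - 140*j + 300*sqrt(2)*j - 120*sqrt(2) + 250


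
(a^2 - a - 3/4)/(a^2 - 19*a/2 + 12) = (a + 1/2)/(a - 8)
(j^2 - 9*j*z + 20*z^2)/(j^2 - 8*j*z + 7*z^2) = (j^2 - 9*j*z + 20*z^2)/(j^2 - 8*j*z + 7*z^2)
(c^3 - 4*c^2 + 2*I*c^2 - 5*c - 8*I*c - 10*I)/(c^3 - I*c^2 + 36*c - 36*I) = (c^3 + 2*c^2*(-2 + I) - c*(5 + 8*I) - 10*I)/(c^3 - I*c^2 + 36*c - 36*I)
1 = 1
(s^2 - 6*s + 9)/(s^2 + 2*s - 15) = (s - 3)/(s + 5)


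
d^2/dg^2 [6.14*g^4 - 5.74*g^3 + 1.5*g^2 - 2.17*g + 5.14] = 73.68*g^2 - 34.44*g + 3.0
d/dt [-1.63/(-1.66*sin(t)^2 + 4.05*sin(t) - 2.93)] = (6.6015 - 5.4116*sin(t))*cos(t)/(1.66*sin(t)^2 - 4.05*sin(t) + 2.93)^2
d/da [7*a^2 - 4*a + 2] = 14*a - 4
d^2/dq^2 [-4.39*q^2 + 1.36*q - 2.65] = -8.78000000000000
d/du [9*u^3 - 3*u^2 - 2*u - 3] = 27*u^2 - 6*u - 2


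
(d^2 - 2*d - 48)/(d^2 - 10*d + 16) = (d + 6)/(d - 2)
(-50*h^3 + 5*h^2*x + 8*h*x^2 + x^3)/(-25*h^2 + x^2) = (-10*h^2 + 3*h*x + x^2)/(-5*h + x)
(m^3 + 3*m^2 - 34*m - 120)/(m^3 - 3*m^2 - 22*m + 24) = (m + 5)/(m - 1)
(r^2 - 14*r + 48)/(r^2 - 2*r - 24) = (r - 8)/(r + 4)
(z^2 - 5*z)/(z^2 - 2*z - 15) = z/(z + 3)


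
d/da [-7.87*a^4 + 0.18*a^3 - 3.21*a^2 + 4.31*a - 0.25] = -31.48*a^3 + 0.54*a^2 - 6.42*a + 4.31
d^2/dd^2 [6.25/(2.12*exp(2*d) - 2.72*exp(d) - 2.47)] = ((17.0 - 53.0*exp(d))*(-2.12*exp(2*d) + 2.72*exp(d) + 2.47) - 6.25*(4.24*exp(d) - 2.72)*(8.48*exp(d) - 5.44)*exp(d))*exp(d)/(-2.12*exp(2*d) + 2.72*exp(d) + 2.47)^3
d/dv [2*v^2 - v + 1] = 4*v - 1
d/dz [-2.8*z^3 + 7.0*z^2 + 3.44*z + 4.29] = -8.4*z^2 + 14.0*z + 3.44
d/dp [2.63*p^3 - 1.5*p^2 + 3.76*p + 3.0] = 7.89*p^2 - 3.0*p + 3.76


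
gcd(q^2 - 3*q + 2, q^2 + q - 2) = q - 1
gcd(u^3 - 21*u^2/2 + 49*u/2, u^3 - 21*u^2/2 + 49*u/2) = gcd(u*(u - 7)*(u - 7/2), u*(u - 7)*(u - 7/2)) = u^3 - 21*u^2/2 + 49*u/2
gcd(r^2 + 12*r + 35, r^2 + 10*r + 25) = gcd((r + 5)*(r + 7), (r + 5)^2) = r + 5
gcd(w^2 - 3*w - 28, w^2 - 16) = w + 4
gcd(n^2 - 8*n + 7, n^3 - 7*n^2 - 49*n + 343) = n - 7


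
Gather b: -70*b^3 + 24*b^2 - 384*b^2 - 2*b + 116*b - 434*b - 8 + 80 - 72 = -70*b^3 - 360*b^2 - 320*b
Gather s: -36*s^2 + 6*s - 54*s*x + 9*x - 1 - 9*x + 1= -36*s^2 + s*(6 - 54*x)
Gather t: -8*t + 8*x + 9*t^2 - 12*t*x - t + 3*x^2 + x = 9*t^2 + t*(-12*x - 9) + 3*x^2 + 9*x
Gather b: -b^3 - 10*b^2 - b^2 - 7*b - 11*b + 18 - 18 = -b^3 - 11*b^2 - 18*b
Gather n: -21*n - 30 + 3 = -21*n - 27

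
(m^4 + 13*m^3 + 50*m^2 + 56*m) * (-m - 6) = -m^5 - 19*m^4 - 128*m^3 - 356*m^2 - 336*m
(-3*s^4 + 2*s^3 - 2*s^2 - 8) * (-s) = 3*s^5 - 2*s^4 + 2*s^3 + 8*s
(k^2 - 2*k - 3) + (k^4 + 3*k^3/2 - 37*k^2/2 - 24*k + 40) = k^4 + 3*k^3/2 - 35*k^2/2 - 26*k + 37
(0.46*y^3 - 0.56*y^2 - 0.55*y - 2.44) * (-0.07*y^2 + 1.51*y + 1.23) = -0.0322*y^5 + 0.7338*y^4 - 0.2413*y^3 - 1.3485*y^2 - 4.3609*y - 3.0012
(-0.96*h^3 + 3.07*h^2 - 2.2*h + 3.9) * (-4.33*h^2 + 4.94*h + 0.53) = 4.1568*h^5 - 18.0355*h^4 + 24.183*h^3 - 26.1279*h^2 + 18.1*h + 2.067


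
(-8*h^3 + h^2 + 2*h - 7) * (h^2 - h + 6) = -8*h^5 + 9*h^4 - 47*h^3 - 3*h^2 + 19*h - 42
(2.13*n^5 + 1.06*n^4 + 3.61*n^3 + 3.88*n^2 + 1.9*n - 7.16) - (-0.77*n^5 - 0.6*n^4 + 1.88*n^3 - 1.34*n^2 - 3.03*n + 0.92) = 2.9*n^5 + 1.66*n^4 + 1.73*n^3 + 5.22*n^2 + 4.93*n - 8.08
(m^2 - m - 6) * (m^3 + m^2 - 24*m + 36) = m^5 - 31*m^3 + 54*m^2 + 108*m - 216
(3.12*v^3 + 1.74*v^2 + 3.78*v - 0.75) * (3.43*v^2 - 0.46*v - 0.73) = 10.7016*v^5 + 4.533*v^4 + 9.8874*v^3 - 5.5815*v^2 - 2.4144*v + 0.5475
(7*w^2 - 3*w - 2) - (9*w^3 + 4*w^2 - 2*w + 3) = -9*w^3 + 3*w^2 - w - 5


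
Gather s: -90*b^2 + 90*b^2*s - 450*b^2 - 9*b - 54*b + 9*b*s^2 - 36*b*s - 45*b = -540*b^2 + 9*b*s^2 - 108*b + s*(90*b^2 - 36*b)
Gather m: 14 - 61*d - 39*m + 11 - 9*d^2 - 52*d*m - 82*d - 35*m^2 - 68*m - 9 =-9*d^2 - 143*d - 35*m^2 + m*(-52*d - 107) + 16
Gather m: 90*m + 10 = 90*m + 10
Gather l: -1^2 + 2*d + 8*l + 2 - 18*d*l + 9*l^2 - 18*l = 2*d + 9*l^2 + l*(-18*d - 10) + 1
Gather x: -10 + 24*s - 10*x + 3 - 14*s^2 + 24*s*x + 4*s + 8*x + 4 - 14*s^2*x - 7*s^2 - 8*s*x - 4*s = -21*s^2 + 24*s + x*(-14*s^2 + 16*s - 2) - 3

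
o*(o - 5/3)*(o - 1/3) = o^3 - 2*o^2 + 5*o/9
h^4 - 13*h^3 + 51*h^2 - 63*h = h*(h - 7)*(h - 3)^2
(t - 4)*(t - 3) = t^2 - 7*t + 12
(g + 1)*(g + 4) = g^2 + 5*g + 4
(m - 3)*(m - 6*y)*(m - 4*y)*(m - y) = m^4 - 11*m^3*y - 3*m^3 + 34*m^2*y^2 + 33*m^2*y - 24*m*y^3 - 102*m*y^2 + 72*y^3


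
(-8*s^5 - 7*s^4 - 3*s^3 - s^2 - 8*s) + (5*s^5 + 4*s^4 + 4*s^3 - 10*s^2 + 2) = -3*s^5 - 3*s^4 + s^3 - 11*s^2 - 8*s + 2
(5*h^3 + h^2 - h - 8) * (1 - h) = -5*h^4 + 4*h^3 + 2*h^2 + 7*h - 8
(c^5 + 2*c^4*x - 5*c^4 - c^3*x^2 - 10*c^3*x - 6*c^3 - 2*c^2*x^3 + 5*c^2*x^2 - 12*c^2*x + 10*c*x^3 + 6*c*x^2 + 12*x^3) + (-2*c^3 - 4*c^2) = c^5 + 2*c^4*x - 5*c^4 - c^3*x^2 - 10*c^3*x - 8*c^3 - 2*c^2*x^3 + 5*c^2*x^2 - 12*c^2*x - 4*c^2 + 10*c*x^3 + 6*c*x^2 + 12*x^3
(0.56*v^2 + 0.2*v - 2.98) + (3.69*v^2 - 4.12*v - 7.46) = 4.25*v^2 - 3.92*v - 10.44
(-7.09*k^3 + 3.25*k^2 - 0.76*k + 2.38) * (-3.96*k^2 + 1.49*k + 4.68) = 28.0764*k^5 - 23.4341*k^4 - 25.3291*k^3 + 4.6528*k^2 - 0.0106000000000002*k + 11.1384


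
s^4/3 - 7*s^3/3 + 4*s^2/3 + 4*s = s*(s/3 + 1/3)*(s - 6)*(s - 2)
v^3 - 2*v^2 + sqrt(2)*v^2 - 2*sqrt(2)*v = v*(v - 2)*(v + sqrt(2))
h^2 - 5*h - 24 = (h - 8)*(h + 3)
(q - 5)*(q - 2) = q^2 - 7*q + 10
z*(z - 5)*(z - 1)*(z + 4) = z^4 - 2*z^3 - 19*z^2 + 20*z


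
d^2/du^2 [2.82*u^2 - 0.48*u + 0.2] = 5.64000000000000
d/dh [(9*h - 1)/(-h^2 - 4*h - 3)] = (9*h^2 - 2*h - 31)/(h^4 + 8*h^3 + 22*h^2 + 24*h + 9)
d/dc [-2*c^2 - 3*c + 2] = -4*c - 3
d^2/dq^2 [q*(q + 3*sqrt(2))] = 2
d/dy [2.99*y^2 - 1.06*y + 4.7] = 5.98*y - 1.06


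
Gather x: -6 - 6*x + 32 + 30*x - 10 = 24*x + 16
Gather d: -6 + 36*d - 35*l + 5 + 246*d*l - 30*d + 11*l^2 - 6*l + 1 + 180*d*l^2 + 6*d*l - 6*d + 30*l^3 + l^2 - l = d*(180*l^2 + 252*l) + 30*l^3 + 12*l^2 - 42*l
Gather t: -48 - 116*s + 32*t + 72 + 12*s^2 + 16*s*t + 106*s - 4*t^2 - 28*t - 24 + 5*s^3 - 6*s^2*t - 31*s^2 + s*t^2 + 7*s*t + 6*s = 5*s^3 - 19*s^2 - 4*s + t^2*(s - 4) + t*(-6*s^2 + 23*s + 4)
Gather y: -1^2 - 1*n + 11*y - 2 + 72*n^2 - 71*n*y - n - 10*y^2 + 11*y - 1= 72*n^2 - 2*n - 10*y^2 + y*(22 - 71*n) - 4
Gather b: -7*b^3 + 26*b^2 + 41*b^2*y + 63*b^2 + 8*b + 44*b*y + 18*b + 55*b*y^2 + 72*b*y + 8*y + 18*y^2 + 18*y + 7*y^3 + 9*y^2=-7*b^3 + b^2*(41*y + 89) + b*(55*y^2 + 116*y + 26) + 7*y^3 + 27*y^2 + 26*y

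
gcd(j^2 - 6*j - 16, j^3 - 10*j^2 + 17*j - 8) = j - 8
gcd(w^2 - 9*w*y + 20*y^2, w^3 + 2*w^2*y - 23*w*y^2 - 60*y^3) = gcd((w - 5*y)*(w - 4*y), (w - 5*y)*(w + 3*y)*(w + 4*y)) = -w + 5*y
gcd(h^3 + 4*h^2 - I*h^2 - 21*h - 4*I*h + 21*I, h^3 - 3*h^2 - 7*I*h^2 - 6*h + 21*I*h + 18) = h^2 + h*(-3 - I) + 3*I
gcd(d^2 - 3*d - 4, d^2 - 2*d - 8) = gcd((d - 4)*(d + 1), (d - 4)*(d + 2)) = d - 4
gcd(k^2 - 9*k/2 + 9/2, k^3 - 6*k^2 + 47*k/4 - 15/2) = k - 3/2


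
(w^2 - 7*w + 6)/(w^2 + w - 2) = (w - 6)/(w + 2)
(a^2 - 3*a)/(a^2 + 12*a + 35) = a*(a - 3)/(a^2 + 12*a + 35)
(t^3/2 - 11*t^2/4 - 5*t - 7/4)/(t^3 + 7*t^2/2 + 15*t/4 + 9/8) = 2*(t^2 - 6*t - 7)/(4*t^2 + 12*t + 9)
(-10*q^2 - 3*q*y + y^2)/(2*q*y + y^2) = (-5*q + y)/y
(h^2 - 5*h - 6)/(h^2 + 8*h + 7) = (h - 6)/(h + 7)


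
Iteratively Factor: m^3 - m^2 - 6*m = (m + 2)*(m^2 - 3*m) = m*(m + 2)*(m - 3)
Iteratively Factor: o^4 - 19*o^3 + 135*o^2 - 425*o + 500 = (o - 5)*(o^3 - 14*o^2 + 65*o - 100) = (o - 5)^2*(o^2 - 9*o + 20) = (o - 5)^3*(o - 4)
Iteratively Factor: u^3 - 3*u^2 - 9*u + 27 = (u + 3)*(u^2 - 6*u + 9) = (u - 3)*(u + 3)*(u - 3)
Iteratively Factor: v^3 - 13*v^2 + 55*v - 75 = (v - 5)*(v^2 - 8*v + 15) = (v - 5)*(v - 3)*(v - 5)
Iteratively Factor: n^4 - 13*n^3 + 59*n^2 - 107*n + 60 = (n - 4)*(n^3 - 9*n^2 + 23*n - 15) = (n - 4)*(n - 1)*(n^2 - 8*n + 15) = (n - 4)*(n - 3)*(n - 1)*(n - 5)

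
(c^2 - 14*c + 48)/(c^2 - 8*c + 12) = (c - 8)/(c - 2)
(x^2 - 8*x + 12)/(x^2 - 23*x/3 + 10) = 3*(x - 2)/(3*x - 5)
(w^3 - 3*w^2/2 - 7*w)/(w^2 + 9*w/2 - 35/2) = w*(2*w^2 - 3*w - 14)/(2*w^2 + 9*w - 35)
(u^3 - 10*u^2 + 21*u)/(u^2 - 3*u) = u - 7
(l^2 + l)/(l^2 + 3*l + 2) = l/(l + 2)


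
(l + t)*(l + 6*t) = l^2 + 7*l*t + 6*t^2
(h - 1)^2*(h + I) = h^3 - 2*h^2 + I*h^2 + h - 2*I*h + I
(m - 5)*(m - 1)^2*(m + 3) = m^4 - 4*m^3 - 10*m^2 + 28*m - 15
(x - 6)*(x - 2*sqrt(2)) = x^2 - 6*x - 2*sqrt(2)*x + 12*sqrt(2)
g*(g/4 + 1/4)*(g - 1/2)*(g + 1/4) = g^4/4 + 3*g^3/16 - 3*g^2/32 - g/32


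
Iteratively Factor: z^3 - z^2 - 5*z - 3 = (z - 3)*(z^2 + 2*z + 1) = (z - 3)*(z + 1)*(z + 1)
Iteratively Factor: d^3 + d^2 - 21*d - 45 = (d + 3)*(d^2 - 2*d - 15) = (d + 3)^2*(d - 5)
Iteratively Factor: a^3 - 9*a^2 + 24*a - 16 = (a - 4)*(a^2 - 5*a + 4) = (a - 4)^2*(a - 1)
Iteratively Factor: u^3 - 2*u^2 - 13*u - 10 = (u + 1)*(u^2 - 3*u - 10) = (u + 1)*(u + 2)*(u - 5)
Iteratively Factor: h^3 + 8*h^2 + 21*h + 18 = (h + 3)*(h^2 + 5*h + 6) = (h + 3)^2*(h + 2)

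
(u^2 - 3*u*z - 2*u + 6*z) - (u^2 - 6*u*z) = 3*u*z - 2*u + 6*z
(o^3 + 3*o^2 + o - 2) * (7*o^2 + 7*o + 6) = 7*o^5 + 28*o^4 + 34*o^3 + 11*o^2 - 8*o - 12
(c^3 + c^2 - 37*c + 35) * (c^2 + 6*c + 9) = c^5 + 7*c^4 - 22*c^3 - 178*c^2 - 123*c + 315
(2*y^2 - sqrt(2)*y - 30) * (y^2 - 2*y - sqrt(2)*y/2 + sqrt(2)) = 2*y^4 - 4*y^3 - 2*sqrt(2)*y^3 - 29*y^2 + 4*sqrt(2)*y^2 + 15*sqrt(2)*y + 58*y - 30*sqrt(2)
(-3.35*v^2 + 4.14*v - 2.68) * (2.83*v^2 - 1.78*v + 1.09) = -9.4805*v^4 + 17.6792*v^3 - 18.6051*v^2 + 9.283*v - 2.9212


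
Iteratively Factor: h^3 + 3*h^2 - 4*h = (h - 1)*(h^2 + 4*h) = (h - 1)*(h + 4)*(h)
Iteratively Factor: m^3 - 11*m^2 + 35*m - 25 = (m - 5)*(m^2 - 6*m + 5) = (m - 5)^2*(m - 1)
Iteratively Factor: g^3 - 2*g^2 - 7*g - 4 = (g + 1)*(g^2 - 3*g - 4) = (g - 4)*(g + 1)*(g + 1)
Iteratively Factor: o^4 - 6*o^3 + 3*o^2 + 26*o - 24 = (o + 2)*(o^3 - 8*o^2 + 19*o - 12) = (o - 3)*(o + 2)*(o^2 - 5*o + 4) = (o - 4)*(o - 3)*(o + 2)*(o - 1)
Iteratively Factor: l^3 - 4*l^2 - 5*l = (l + 1)*(l^2 - 5*l) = (l - 5)*(l + 1)*(l)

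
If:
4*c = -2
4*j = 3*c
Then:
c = -1/2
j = -3/8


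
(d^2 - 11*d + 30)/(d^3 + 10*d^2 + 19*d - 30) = (d^2 - 11*d + 30)/(d^3 + 10*d^2 + 19*d - 30)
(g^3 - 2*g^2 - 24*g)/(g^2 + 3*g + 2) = g*(g^2 - 2*g - 24)/(g^2 + 3*g + 2)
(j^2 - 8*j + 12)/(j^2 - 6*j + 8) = (j - 6)/(j - 4)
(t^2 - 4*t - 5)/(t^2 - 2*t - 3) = (t - 5)/(t - 3)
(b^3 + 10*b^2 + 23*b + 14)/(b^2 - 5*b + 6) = (b^3 + 10*b^2 + 23*b + 14)/(b^2 - 5*b + 6)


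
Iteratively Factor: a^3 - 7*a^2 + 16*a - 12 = (a - 2)*(a^2 - 5*a + 6) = (a - 3)*(a - 2)*(a - 2)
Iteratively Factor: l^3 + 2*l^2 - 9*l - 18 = (l + 2)*(l^2 - 9) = (l + 2)*(l + 3)*(l - 3)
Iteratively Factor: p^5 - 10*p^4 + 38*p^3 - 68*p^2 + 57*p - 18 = (p - 3)*(p^4 - 7*p^3 + 17*p^2 - 17*p + 6) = (p - 3)*(p - 2)*(p^3 - 5*p^2 + 7*p - 3) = (p - 3)*(p - 2)*(p - 1)*(p^2 - 4*p + 3) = (p - 3)^2*(p - 2)*(p - 1)*(p - 1)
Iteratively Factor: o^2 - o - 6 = (o - 3)*(o + 2)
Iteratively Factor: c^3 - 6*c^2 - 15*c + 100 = (c - 5)*(c^2 - c - 20) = (c - 5)*(c + 4)*(c - 5)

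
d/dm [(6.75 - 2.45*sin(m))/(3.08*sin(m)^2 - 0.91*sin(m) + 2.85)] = (7.546*sin(m)^2 - 41.58*sin(m) - 0.840000000000001)*cos(m)/(9.4864*sin(m)^4 - 5.6056*sin(m)^3 + 18.3841*sin(m)^2 - 5.187*sin(m) + 8.1225)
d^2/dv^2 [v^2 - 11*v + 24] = 2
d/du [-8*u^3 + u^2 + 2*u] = -24*u^2 + 2*u + 2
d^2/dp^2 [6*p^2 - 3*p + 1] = 12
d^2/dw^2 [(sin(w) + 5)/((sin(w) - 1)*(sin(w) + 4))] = -(sin(w)^4 + 18*sin(w)^3 + 85*sin(w)^2 + 192*sin(w) + 154)/((sin(w) - 1)^2*(sin(w) + 4)^3)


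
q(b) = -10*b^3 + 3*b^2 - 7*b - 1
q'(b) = -30*b^2 + 6*b - 7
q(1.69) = -52.53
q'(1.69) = -82.54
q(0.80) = -9.80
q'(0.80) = -21.40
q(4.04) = -639.71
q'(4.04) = -472.41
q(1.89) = -71.03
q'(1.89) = -102.82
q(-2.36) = 163.67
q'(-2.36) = -188.25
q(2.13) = -98.94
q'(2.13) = -130.33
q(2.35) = -130.66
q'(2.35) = -158.58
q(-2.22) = 138.74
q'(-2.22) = -168.17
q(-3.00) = 317.00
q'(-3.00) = -295.00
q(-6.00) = 2309.00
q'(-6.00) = -1123.00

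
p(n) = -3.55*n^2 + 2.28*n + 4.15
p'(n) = 2.28 - 7.1*n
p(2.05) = -6.09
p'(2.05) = -12.28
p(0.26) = 4.50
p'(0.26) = 0.43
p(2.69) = -15.40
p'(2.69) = -16.82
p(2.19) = -7.88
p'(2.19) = -13.27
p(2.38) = -10.53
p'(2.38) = -14.62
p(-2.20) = -18.05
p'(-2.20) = 17.90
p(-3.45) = -45.97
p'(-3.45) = 26.78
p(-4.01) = -62.08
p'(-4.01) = 30.75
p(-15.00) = -828.80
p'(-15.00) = 108.78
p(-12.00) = -534.41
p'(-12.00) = 87.48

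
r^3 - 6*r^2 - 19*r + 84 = (r - 7)*(r - 3)*(r + 4)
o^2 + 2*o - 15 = (o - 3)*(o + 5)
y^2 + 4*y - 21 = (y - 3)*(y + 7)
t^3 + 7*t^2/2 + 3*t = t*(t + 3/2)*(t + 2)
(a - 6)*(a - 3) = a^2 - 9*a + 18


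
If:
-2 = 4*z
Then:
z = -1/2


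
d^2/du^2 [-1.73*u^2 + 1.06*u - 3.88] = -3.46000000000000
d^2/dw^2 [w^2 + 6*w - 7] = 2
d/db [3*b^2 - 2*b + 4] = 6*b - 2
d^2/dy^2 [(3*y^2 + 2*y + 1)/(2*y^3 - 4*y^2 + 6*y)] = (3*y^6 + 6*y^5 - 33*y^4 + 4*y^3 + 21*y^2 - 18*y + 9)/(y^3*(y^6 - 6*y^5 + 21*y^4 - 44*y^3 + 63*y^2 - 54*y + 27))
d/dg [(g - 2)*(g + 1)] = 2*g - 1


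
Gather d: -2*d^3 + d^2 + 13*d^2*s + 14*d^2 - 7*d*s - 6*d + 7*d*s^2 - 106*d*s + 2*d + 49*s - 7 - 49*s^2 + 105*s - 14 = -2*d^3 + d^2*(13*s + 15) + d*(7*s^2 - 113*s - 4) - 49*s^2 + 154*s - 21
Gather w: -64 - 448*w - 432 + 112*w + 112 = -336*w - 384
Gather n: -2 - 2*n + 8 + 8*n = 6*n + 6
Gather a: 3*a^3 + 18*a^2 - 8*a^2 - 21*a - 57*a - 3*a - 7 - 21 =3*a^3 + 10*a^2 - 81*a - 28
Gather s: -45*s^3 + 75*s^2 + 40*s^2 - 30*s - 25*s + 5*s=-45*s^3 + 115*s^2 - 50*s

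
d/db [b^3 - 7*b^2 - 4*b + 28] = 3*b^2 - 14*b - 4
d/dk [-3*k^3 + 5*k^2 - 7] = k*(10 - 9*k)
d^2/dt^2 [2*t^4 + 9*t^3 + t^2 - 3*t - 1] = 24*t^2 + 54*t + 2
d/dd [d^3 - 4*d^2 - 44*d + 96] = 3*d^2 - 8*d - 44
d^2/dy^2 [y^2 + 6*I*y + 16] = 2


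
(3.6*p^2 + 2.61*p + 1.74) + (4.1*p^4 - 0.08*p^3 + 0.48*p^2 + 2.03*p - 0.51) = 4.1*p^4 - 0.08*p^3 + 4.08*p^2 + 4.64*p + 1.23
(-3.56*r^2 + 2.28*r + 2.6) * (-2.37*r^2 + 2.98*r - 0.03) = 8.4372*r^4 - 16.0124*r^3 + 0.739199999999999*r^2 + 7.6796*r - 0.078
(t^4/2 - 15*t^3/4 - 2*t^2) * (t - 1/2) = t^5/2 - 4*t^4 - t^3/8 + t^2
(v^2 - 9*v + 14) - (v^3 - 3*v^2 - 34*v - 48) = -v^3 + 4*v^2 + 25*v + 62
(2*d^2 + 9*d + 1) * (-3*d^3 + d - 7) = -6*d^5 - 27*d^4 - d^3 - 5*d^2 - 62*d - 7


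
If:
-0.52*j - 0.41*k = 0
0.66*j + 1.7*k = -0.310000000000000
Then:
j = 0.21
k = -0.26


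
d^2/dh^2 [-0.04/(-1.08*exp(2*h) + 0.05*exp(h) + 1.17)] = ((0.002 - 0.1728*exp(h))*(-1.08*exp(2*h) + 0.05*exp(h) + 1.17) - 0.04*(2.16*exp(h) - 0.05)*(4.32*exp(h) - 0.1)*exp(h))*exp(h)/(-1.08*exp(2*h) + 0.05*exp(h) + 1.17)^3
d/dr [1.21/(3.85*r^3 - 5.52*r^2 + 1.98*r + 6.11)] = (-13.9755*r^2 + 13.3584*r - 2.3958)/(3.85*r^3 - 5.52*r^2 + 1.98*r + 6.11)^2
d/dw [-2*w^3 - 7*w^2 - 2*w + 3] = -6*w^2 - 14*w - 2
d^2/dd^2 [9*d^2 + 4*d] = 18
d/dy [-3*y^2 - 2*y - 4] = -6*y - 2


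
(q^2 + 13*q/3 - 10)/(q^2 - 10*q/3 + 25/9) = 3*(q + 6)/(3*q - 5)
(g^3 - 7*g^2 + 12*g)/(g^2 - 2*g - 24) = g*(-g^2 + 7*g - 12)/(-g^2 + 2*g + 24)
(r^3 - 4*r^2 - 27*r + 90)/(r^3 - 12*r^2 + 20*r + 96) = (r^2 + 2*r - 15)/(r^2 - 6*r - 16)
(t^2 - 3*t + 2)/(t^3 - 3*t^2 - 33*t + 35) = (t - 2)/(t^2 - 2*t - 35)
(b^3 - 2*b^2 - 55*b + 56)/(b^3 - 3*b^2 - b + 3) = (b^2 - b - 56)/(b^2 - 2*b - 3)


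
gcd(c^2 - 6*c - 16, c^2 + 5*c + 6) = c + 2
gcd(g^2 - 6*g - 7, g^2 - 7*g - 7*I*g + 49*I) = g - 7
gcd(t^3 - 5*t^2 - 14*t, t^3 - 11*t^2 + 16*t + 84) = t^2 - 5*t - 14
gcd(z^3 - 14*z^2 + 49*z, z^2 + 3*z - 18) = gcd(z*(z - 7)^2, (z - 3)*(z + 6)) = 1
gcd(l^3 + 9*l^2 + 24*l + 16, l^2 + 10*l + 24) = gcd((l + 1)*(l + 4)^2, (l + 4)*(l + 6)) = l + 4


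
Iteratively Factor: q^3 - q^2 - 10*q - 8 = (q + 2)*(q^2 - 3*q - 4) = (q + 1)*(q + 2)*(q - 4)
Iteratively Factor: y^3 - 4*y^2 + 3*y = (y)*(y^2 - 4*y + 3) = y*(y - 3)*(y - 1)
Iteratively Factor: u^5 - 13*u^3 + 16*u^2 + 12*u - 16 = (u - 2)*(u^4 + 2*u^3 - 9*u^2 - 2*u + 8) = (u - 2)^2*(u^3 + 4*u^2 - u - 4) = (u - 2)^2*(u - 1)*(u^2 + 5*u + 4) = (u - 2)^2*(u - 1)*(u + 1)*(u + 4)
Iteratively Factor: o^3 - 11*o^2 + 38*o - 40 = (o - 4)*(o^2 - 7*o + 10) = (o - 5)*(o - 4)*(o - 2)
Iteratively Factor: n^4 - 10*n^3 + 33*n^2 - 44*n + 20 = (n - 2)*(n^3 - 8*n^2 + 17*n - 10) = (n - 2)*(n - 1)*(n^2 - 7*n + 10) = (n - 5)*(n - 2)*(n - 1)*(n - 2)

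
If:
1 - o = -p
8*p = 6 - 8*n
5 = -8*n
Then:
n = -5/8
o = 19/8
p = 11/8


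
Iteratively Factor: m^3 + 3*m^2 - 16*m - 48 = (m + 4)*(m^2 - m - 12) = (m + 3)*(m + 4)*(m - 4)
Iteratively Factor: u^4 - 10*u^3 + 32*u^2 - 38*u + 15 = (u - 3)*(u^3 - 7*u^2 + 11*u - 5) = (u - 5)*(u - 3)*(u^2 - 2*u + 1) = (u - 5)*(u - 3)*(u - 1)*(u - 1)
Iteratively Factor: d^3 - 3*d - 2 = (d - 2)*(d^2 + 2*d + 1) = (d - 2)*(d + 1)*(d + 1)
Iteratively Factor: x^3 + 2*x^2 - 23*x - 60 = (x + 4)*(x^2 - 2*x - 15) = (x - 5)*(x + 4)*(x + 3)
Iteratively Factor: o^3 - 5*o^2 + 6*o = (o - 3)*(o^2 - 2*o) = (o - 3)*(o - 2)*(o)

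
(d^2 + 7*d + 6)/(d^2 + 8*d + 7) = (d + 6)/(d + 7)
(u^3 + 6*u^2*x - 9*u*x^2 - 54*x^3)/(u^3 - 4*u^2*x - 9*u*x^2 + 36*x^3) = (-u - 6*x)/(-u + 4*x)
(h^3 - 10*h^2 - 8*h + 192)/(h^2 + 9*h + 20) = (h^2 - 14*h + 48)/(h + 5)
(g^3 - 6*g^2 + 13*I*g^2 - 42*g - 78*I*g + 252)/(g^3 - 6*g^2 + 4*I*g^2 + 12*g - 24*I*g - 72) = (g + 7*I)/(g - 2*I)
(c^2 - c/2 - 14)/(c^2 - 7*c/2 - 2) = (2*c + 7)/(2*c + 1)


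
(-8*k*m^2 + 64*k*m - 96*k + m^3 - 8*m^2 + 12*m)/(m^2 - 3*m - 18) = (-8*k*m + 16*k + m^2 - 2*m)/(m + 3)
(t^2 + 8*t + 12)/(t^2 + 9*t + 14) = (t + 6)/(t + 7)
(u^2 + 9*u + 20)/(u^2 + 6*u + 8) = (u + 5)/(u + 2)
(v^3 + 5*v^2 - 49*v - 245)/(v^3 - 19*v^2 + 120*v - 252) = (v^2 + 12*v + 35)/(v^2 - 12*v + 36)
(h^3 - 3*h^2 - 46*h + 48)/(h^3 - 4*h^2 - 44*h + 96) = (h - 1)/(h - 2)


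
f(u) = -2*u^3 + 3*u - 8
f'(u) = 3 - 6*u^2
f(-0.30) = -8.85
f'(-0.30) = 2.46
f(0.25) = -7.28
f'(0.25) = 2.62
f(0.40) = -6.93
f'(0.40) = 2.04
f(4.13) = -136.50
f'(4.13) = -99.34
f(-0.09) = -8.27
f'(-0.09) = 2.95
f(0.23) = -7.33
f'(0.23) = 2.68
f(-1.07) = -8.76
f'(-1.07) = -3.87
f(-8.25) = 1090.28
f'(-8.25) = -405.38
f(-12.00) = 3412.00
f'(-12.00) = -861.00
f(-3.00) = 37.00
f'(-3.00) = -51.00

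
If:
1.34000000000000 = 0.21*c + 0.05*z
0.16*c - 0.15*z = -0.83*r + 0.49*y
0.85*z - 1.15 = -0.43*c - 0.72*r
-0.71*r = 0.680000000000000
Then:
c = 6.67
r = -0.96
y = 0.93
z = -1.21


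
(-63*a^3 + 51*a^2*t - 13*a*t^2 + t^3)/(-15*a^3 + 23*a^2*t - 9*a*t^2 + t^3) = (21*a^2 - 10*a*t + t^2)/(5*a^2 - 6*a*t + t^2)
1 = 1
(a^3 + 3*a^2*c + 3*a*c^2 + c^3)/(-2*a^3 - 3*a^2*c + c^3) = (-a - c)/(2*a - c)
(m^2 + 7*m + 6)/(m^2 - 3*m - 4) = (m + 6)/(m - 4)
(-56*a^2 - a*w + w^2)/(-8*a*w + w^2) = (7*a + w)/w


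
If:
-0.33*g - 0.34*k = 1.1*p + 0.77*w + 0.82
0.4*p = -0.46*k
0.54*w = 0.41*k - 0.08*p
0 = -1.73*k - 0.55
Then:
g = -2.69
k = -0.32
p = 0.37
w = -0.30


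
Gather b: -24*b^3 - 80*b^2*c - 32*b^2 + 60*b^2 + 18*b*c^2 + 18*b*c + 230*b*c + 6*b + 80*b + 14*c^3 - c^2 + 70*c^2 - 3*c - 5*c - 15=-24*b^3 + b^2*(28 - 80*c) + b*(18*c^2 + 248*c + 86) + 14*c^3 + 69*c^2 - 8*c - 15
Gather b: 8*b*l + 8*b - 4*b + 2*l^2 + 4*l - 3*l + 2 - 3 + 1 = b*(8*l + 4) + 2*l^2 + l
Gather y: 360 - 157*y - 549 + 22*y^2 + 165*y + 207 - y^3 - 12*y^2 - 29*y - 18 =-y^3 + 10*y^2 - 21*y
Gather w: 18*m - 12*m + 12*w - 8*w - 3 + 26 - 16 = 6*m + 4*w + 7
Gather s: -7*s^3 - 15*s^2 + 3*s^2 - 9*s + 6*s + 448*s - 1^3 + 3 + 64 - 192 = -7*s^3 - 12*s^2 + 445*s - 126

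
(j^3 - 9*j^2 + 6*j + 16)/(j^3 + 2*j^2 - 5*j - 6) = (j - 8)/(j + 3)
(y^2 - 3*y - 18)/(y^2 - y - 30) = (y + 3)/(y + 5)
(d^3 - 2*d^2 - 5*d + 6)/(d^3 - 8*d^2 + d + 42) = (d - 1)/(d - 7)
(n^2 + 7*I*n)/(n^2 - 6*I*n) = (n + 7*I)/(n - 6*I)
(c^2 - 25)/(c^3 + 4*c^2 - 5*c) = (c - 5)/(c*(c - 1))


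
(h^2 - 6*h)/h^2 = (h - 6)/h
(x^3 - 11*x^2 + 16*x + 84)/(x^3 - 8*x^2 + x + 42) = (x - 6)/(x - 3)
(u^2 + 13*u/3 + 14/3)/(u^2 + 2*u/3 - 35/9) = 3*(u + 2)/(3*u - 5)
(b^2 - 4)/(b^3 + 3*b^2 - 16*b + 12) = (b + 2)/(b^2 + 5*b - 6)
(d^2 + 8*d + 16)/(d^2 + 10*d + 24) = (d + 4)/(d + 6)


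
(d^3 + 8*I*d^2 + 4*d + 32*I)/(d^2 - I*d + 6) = (d^2 + 6*I*d + 16)/(d - 3*I)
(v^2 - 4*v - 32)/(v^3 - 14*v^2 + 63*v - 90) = (v^2 - 4*v - 32)/(v^3 - 14*v^2 + 63*v - 90)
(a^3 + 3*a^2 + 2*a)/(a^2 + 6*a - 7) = a*(a^2 + 3*a + 2)/(a^2 + 6*a - 7)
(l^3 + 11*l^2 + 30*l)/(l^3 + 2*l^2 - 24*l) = (l + 5)/(l - 4)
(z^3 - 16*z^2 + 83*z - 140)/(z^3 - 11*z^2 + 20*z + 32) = (z^2 - 12*z + 35)/(z^2 - 7*z - 8)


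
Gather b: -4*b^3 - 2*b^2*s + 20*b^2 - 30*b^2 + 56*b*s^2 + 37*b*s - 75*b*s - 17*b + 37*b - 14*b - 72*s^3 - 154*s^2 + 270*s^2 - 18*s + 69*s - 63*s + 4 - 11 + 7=-4*b^3 + b^2*(-2*s - 10) + b*(56*s^2 - 38*s + 6) - 72*s^3 + 116*s^2 - 12*s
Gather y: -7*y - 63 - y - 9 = -8*y - 72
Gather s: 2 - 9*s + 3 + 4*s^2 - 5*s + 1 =4*s^2 - 14*s + 6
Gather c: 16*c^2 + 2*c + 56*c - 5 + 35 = 16*c^2 + 58*c + 30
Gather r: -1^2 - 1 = -2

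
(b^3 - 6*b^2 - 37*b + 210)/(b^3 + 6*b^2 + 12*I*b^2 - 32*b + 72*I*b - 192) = (b^2 - 12*b + 35)/(b^2 + 12*I*b - 32)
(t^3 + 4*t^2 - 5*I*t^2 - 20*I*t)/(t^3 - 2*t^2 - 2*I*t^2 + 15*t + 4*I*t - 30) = t*(t + 4)/(t^2 + t*(-2 + 3*I) - 6*I)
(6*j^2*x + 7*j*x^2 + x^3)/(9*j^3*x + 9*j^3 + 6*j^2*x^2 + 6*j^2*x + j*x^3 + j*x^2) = x*(6*j^2 + 7*j*x + x^2)/(j*(9*j^2*x + 9*j^2 + 6*j*x^2 + 6*j*x + x^3 + x^2))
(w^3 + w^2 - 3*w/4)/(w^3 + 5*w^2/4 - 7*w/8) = 2*(2*w + 3)/(4*w + 7)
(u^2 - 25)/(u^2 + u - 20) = (u - 5)/(u - 4)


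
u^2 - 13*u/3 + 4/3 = (u - 4)*(u - 1/3)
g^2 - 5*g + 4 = (g - 4)*(g - 1)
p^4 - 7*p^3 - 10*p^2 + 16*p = p*(p - 8)*(p - 1)*(p + 2)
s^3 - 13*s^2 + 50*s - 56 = (s - 7)*(s - 4)*(s - 2)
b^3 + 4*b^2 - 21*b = b*(b - 3)*(b + 7)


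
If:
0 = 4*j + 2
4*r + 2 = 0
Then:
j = -1/2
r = -1/2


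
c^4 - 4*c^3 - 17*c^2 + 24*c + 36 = (c - 6)*(c - 2)*(c + 1)*(c + 3)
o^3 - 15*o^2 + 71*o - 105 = (o - 7)*(o - 5)*(o - 3)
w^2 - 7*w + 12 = (w - 4)*(w - 3)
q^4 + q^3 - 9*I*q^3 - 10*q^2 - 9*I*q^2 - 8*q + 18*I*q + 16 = (q - 1)*(q + 2)*(q - 8*I)*(q - I)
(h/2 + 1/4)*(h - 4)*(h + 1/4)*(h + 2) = h^4/2 - 5*h^3/8 - 75*h^2/16 - 25*h/8 - 1/2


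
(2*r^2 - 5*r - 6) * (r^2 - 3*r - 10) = 2*r^4 - 11*r^3 - 11*r^2 + 68*r + 60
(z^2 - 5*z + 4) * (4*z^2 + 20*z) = 4*z^4 - 84*z^2 + 80*z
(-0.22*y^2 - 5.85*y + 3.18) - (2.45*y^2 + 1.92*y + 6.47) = -2.67*y^2 - 7.77*y - 3.29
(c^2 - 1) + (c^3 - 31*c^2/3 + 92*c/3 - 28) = c^3 - 28*c^2/3 + 92*c/3 - 29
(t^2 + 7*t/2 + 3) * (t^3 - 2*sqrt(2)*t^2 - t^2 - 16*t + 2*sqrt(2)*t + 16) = t^5 - 2*sqrt(2)*t^4 + 5*t^4/2 - 33*t^3/2 - 5*sqrt(2)*t^3 - 43*t^2 + sqrt(2)*t^2 + 8*t + 6*sqrt(2)*t + 48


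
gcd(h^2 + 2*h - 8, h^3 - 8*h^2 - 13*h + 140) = h + 4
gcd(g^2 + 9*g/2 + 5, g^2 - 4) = g + 2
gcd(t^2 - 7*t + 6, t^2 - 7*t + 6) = t^2 - 7*t + 6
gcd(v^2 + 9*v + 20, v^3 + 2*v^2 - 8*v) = v + 4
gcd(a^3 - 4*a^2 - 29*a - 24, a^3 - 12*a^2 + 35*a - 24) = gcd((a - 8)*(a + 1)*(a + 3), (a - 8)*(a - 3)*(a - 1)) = a - 8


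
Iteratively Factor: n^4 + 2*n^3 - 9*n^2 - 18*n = (n - 3)*(n^3 + 5*n^2 + 6*n) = (n - 3)*(n + 2)*(n^2 + 3*n) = n*(n - 3)*(n + 2)*(n + 3)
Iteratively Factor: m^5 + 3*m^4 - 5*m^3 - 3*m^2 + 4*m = (m + 4)*(m^4 - m^3 - m^2 + m) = (m - 1)*(m + 4)*(m^3 - m) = (m - 1)*(m + 1)*(m + 4)*(m^2 - m) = (m - 1)^2*(m + 1)*(m + 4)*(m)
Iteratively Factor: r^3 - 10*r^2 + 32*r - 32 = (r - 4)*(r^2 - 6*r + 8) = (r - 4)*(r - 2)*(r - 4)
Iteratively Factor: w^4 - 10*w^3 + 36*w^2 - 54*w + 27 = (w - 3)*(w^3 - 7*w^2 + 15*w - 9) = (w - 3)^2*(w^2 - 4*w + 3) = (w - 3)^3*(w - 1)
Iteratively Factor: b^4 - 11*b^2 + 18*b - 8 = (b - 2)*(b^3 + 2*b^2 - 7*b + 4) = (b - 2)*(b - 1)*(b^2 + 3*b - 4) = (b - 2)*(b - 1)^2*(b + 4)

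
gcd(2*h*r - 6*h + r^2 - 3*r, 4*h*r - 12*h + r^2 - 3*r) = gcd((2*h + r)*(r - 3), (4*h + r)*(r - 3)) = r - 3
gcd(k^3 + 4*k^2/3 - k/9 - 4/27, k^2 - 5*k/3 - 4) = k + 4/3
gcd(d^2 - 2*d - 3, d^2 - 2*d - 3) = d^2 - 2*d - 3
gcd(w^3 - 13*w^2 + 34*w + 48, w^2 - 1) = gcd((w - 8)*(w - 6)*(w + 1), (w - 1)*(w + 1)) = w + 1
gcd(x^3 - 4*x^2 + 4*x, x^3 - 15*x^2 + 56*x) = x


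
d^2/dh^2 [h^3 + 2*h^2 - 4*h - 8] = 6*h + 4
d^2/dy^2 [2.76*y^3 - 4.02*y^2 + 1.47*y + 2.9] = 16.56*y - 8.04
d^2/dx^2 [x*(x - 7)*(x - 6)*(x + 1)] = 12*x^2 - 72*x + 58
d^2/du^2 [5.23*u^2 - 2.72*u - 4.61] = 10.4600000000000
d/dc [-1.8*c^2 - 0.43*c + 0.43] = -3.6*c - 0.43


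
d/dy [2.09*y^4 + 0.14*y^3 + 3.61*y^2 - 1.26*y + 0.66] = 8.36*y^3 + 0.42*y^2 + 7.22*y - 1.26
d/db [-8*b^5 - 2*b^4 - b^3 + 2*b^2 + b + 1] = -40*b^4 - 8*b^3 - 3*b^2 + 4*b + 1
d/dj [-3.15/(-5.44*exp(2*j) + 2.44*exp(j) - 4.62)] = (7.686 - 34.272*exp(j))*exp(j)/(5.44*exp(2*j) - 2.44*exp(j) + 4.62)^2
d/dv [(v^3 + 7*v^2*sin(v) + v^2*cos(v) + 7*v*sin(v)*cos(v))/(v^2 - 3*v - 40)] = (-v*(2*v - 3)*(v^2 + 7*v*sin(v) + v*cos(v) + 7*sin(2*v)/2) + (-v^2 + 3*v + 40)*(v^2*sin(v) - 7*v^2*cos(v) - 3*v^2 - 14*v*sin(v) - 2*v*cos(v) - 7*v*cos(2*v) - 7*sin(2*v)/2))/(-v^2 + 3*v + 40)^2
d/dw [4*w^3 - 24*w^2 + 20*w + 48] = 12*w^2 - 48*w + 20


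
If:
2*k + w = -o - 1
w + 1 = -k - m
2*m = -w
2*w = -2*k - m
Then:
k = -3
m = -2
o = 1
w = 4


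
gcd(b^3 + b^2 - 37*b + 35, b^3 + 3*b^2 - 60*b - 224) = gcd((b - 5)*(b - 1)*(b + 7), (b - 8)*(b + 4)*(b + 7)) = b + 7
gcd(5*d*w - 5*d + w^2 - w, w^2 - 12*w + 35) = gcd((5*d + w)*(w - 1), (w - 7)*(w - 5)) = 1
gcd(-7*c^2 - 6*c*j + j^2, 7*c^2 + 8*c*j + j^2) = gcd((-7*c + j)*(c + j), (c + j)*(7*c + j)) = c + j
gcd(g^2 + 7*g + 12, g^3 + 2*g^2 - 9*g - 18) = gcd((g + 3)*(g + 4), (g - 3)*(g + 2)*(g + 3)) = g + 3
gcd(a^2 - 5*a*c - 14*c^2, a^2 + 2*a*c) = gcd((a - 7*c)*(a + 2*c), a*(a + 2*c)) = a + 2*c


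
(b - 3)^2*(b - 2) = b^3 - 8*b^2 + 21*b - 18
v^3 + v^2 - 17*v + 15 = (v - 3)*(v - 1)*(v + 5)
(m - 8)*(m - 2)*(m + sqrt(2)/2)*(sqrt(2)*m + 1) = sqrt(2)*m^4 - 10*sqrt(2)*m^3 + 2*m^3 - 20*m^2 + 33*sqrt(2)*m^2/2 - 5*sqrt(2)*m + 32*m + 8*sqrt(2)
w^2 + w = w*(w + 1)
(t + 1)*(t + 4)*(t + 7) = t^3 + 12*t^2 + 39*t + 28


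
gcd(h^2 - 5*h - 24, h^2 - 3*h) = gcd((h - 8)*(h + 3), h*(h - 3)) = 1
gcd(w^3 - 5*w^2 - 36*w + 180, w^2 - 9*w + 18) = w - 6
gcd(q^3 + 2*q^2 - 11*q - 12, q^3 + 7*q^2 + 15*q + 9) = q + 1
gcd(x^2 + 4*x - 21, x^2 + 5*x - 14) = x + 7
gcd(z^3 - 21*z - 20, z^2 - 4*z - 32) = z + 4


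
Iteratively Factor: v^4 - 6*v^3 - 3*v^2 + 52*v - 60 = (v - 5)*(v^3 - v^2 - 8*v + 12) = (v - 5)*(v + 3)*(v^2 - 4*v + 4) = (v - 5)*(v - 2)*(v + 3)*(v - 2)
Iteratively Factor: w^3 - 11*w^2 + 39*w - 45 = (w - 5)*(w^2 - 6*w + 9) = (w - 5)*(w - 3)*(w - 3)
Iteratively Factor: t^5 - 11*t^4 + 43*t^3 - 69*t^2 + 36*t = (t - 1)*(t^4 - 10*t^3 + 33*t^2 - 36*t) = t*(t - 1)*(t^3 - 10*t^2 + 33*t - 36) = t*(t - 3)*(t - 1)*(t^2 - 7*t + 12) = t*(t - 4)*(t - 3)*(t - 1)*(t - 3)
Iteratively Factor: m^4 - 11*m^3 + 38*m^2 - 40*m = (m)*(m^3 - 11*m^2 + 38*m - 40) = m*(m - 2)*(m^2 - 9*m + 20) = m*(m - 5)*(m - 2)*(m - 4)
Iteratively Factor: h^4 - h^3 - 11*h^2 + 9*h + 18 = (h - 3)*(h^3 + 2*h^2 - 5*h - 6) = (h - 3)*(h + 3)*(h^2 - h - 2) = (h - 3)*(h + 1)*(h + 3)*(h - 2)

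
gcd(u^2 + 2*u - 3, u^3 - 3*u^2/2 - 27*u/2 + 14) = u - 1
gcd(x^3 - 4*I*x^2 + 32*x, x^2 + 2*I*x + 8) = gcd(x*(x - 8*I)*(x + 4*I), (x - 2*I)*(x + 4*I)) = x + 4*I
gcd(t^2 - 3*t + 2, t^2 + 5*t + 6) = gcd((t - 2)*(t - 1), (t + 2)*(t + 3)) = 1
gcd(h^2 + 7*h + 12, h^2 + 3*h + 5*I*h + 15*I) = h + 3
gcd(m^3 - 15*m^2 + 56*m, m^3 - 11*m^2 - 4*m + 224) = m^2 - 15*m + 56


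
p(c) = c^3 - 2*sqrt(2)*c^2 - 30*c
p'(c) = 3*c^2 - 4*sqrt(2)*c - 30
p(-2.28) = 41.84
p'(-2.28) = -1.51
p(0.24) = -7.35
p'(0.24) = -31.18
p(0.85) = -26.93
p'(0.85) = -32.64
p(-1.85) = 39.49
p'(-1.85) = -9.27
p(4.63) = -100.28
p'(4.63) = 8.12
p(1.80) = -57.33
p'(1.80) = -30.46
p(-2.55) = 41.53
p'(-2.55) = 3.93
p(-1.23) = 30.76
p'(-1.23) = -18.50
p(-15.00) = -3561.40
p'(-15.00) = 729.85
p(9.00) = 229.90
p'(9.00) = 162.09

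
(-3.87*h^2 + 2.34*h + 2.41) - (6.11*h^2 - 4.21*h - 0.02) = -9.98*h^2 + 6.55*h + 2.43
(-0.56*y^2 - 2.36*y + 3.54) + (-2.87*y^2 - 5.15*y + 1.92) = -3.43*y^2 - 7.51*y + 5.46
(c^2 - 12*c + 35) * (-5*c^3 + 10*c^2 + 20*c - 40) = -5*c^5 + 70*c^4 - 275*c^3 + 70*c^2 + 1180*c - 1400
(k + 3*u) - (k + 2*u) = u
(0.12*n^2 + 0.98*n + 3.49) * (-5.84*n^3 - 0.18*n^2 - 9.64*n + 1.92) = -0.7008*n^5 - 5.7448*n^4 - 21.7148*n^3 - 9.845*n^2 - 31.762*n + 6.7008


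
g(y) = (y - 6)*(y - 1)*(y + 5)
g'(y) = (y - 6)*(y - 1) + (y - 6)*(y + 5) + (y - 1)*(y + 5) = 3*y^2 - 4*y - 29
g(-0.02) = 30.58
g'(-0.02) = -28.92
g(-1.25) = 61.17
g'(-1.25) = -19.31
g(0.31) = 20.85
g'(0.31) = -29.95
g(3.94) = -54.14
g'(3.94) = 1.81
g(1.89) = -25.20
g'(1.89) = -25.84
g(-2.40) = 74.26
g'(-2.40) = -2.12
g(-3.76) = 57.61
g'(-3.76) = 28.45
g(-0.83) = 52.12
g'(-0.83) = -23.61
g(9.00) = 336.00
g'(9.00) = 178.00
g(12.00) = 1122.00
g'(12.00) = 355.00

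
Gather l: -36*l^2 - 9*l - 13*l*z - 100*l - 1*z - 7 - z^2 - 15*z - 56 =-36*l^2 + l*(-13*z - 109) - z^2 - 16*z - 63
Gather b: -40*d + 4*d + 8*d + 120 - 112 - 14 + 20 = 14 - 28*d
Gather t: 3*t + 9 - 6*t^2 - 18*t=-6*t^2 - 15*t + 9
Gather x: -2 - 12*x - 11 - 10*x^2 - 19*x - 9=-10*x^2 - 31*x - 22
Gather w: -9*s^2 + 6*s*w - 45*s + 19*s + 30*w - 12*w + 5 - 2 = -9*s^2 - 26*s + w*(6*s + 18) + 3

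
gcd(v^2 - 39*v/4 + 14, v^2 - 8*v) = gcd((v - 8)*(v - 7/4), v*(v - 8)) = v - 8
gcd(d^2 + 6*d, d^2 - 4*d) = d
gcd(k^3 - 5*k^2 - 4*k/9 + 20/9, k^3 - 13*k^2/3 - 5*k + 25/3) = k - 5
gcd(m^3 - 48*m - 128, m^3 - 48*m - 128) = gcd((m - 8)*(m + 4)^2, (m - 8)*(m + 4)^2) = m^3 - 48*m - 128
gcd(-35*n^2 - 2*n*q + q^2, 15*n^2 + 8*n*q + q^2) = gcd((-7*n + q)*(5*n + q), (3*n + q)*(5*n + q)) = 5*n + q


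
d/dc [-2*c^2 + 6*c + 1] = 6 - 4*c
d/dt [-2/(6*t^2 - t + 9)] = 2*(12*t - 1)/(6*t^2 - t + 9)^2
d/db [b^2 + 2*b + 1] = 2*b + 2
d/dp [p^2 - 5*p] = 2*p - 5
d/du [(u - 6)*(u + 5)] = 2*u - 1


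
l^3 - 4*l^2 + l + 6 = (l - 3)*(l - 2)*(l + 1)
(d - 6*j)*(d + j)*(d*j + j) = d^3*j - 5*d^2*j^2 + d^2*j - 6*d*j^3 - 5*d*j^2 - 6*j^3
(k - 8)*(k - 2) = k^2 - 10*k + 16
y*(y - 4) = y^2 - 4*y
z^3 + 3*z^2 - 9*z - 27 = (z - 3)*(z + 3)^2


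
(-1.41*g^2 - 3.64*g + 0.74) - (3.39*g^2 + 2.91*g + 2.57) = -4.8*g^2 - 6.55*g - 1.83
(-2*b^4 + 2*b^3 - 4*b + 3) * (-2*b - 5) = 4*b^5 + 6*b^4 - 10*b^3 + 8*b^2 + 14*b - 15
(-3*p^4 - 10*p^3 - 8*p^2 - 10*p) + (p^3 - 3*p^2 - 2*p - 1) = -3*p^4 - 9*p^3 - 11*p^2 - 12*p - 1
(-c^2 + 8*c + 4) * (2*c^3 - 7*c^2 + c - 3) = -2*c^5 + 23*c^4 - 49*c^3 - 17*c^2 - 20*c - 12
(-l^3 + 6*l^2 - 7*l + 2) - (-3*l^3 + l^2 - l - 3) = 2*l^3 + 5*l^2 - 6*l + 5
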